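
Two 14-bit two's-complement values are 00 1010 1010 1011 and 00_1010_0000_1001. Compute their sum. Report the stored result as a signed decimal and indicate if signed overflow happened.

5300; no overflow

00 1010 1010 1011 → 00101010101011 = 2731 (signed)
00_1010_0000_1001 → 00101000001001 = 2569 (signed)
  00101010101011
+ 00101000001001
= 01010010110100
Result 01010010110100: MSB = 0 → value 5300.
Both addends are non-negative and so is the stored result: no signed overflow.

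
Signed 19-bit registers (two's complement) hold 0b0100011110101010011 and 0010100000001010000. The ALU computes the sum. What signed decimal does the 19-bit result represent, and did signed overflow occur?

0b0100011110101010011 → 0100011110101010011 = 146771 (signed)
0010100000001010000 = 82000 (signed)
  0100011110101010011
+ 0010100000001010000
= 0110111110110100011
Result 0110111110110100011: MSB = 0 → value 228771.
Both addends are non-negative and so is the stored result: no signed overflow.

228771; no overflow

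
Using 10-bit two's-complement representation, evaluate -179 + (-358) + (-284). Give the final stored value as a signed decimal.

203

-179 + (-358) = -537 → wraps to 487 (0111100111)
487 + (-284) = 203 (0011001011)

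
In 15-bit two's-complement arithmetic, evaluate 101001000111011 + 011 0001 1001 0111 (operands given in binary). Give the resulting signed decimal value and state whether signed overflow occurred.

978; no overflow

101001000111011 = -11717 (signed)
011 0001 1001 0111 → 011000110010111 = 12695 (signed)
  101001000111011
+ 011000110010111
= 000001111010010  (discard carry-out 1)
Result 000001111010010: MSB = 0 → value 978.
Addends have opposite signs, so signed overflow cannot occur.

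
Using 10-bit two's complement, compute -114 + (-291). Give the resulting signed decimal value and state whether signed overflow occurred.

-405; no overflow

-114 → 1110001110
-291 → 1011011101
  1110001110
+ 1011011101
= 1001101011  (discard carry-out 1)
Result 1001101011: MSB = 1 → 619 − 1024 = -405.
Both addends are negative and so is the stored result: no signed overflow.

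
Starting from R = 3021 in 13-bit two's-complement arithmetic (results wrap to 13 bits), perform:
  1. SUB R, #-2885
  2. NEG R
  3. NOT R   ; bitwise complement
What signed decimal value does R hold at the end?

-2287

Start: R = 3021 = 0101111001101.
R = 3021 − (-2885) = 5906; wraps to -2286 = 1011100010010
R = −(-2286) = 2286 = 0100011101110
R = NOT 0100011101110 = 1011100010001 = -2287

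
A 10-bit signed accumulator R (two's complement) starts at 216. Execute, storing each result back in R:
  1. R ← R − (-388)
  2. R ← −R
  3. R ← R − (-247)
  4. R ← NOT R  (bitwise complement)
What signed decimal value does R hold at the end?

Start: R = 216 = 0011011000.
R = 216 − (-388) = 604; wraps to -420 = 1001011100
R = −(-420) = 420 = 0110100100
R = 420 − (-247) = 667; wraps to -357 = 1010011011
R = NOT 1010011011 = 0101100100 = 356

356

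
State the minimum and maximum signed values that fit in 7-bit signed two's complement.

Minimum: −2^6 = -64.
Maximum: 2^6 − 1 = 63.

min = -64, max = 63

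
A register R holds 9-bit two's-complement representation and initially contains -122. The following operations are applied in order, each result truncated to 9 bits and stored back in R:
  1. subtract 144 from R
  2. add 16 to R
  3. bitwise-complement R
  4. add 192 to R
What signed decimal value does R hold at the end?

Start: R = -122 = 110000110.
R = -122 − 144 = -266; wraps to 246 = 011110110
R = 246 + 16 = 262; wraps to -250 = 100000110
R = NOT 100000110 = 011111001 = 249
R = 249 + 192 = 441; wraps to -71 = 110111001

-71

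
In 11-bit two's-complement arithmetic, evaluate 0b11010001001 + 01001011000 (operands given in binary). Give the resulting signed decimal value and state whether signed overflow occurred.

225; no overflow

0b11010001001 → 11010001001 = -375 (signed)
01001011000 = 600 (signed)
  11010001001
+ 01001011000
= 00011100001  (discard carry-out 1)
Result 00011100001: MSB = 0 → value 225.
Addends have opposite signs, so signed overflow cannot occur.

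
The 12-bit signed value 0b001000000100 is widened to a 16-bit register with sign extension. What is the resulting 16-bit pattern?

0000001000000100

MSB of 001000000100 is 0; replicate it into the new high bits.
0000|001000000100 → 0000001000000100 (still 516).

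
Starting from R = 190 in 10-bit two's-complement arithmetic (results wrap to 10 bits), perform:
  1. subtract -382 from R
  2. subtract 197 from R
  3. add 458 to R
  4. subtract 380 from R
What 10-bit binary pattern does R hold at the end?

0111000101

Start: R = 190 = 0010111110.
R = 190 − (-382) = 572; wraps to -452 = 1000111100
R = -452 − 197 = -649; wraps to 375 = 0101110111
R = 375 + 458 = 833; wraps to -191 = 1101000001
R = -191 − 380 = -571; wraps to 453 = 0111000101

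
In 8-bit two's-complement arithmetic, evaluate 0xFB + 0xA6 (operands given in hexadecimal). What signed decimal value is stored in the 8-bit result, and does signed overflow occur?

0xFB = 11111011 = -5 (signed)
0xA6 = 10100110 = -90 (signed)
  11111011
+ 10100110
= 10100001  (discard carry-out 1)
Result 10100001: MSB = 1 → 161 − 256 = -95.
Both addends are negative and so is the stored result: no signed overflow.

-95; no overflow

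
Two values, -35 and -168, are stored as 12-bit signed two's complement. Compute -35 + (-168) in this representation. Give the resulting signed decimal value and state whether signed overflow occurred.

-203; no overflow

-35 → 111111011101
-168 → 111101011000
  111111011101
+ 111101011000
= 111100110101  (discard carry-out 1)
Result 111100110101: MSB = 1 → 3893 − 4096 = -203.
Both addends are negative and so is the stored result: no signed overflow.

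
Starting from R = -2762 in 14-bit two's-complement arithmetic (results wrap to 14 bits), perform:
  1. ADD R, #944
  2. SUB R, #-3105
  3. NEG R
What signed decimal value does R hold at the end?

-1287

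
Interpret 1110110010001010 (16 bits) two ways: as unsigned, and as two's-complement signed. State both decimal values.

unsigned = 60554, signed = -4982

Unsigned: 1110110010001010 = 60554.
Signed: MSB=1 → 60554 − 65536 = -4982.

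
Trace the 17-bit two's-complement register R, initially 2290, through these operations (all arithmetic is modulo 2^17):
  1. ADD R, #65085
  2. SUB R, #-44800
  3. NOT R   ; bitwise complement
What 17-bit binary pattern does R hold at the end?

00100100111010000

Start: R = 2290 = 00000100011110010.
R = 2290 + 65085 = 67375; wraps to -63697 = 10000011100101111
R = -63697 − (-44800) = -18897 = 11011011000101111
R = NOT 11011011000101111 = 00100100111010000 = 18896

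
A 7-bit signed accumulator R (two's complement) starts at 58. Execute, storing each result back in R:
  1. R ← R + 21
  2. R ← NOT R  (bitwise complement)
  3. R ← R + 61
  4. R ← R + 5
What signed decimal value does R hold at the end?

-14

Start: R = 58 = 0111010.
R = 58 + 21 = 79; wraps to -49 = 1001111
R = NOT 1001111 = 0110000 = 48
R = 48 + 61 = 109; wraps to -19 = 1101101
R = -19 + 5 = -14 = 1110010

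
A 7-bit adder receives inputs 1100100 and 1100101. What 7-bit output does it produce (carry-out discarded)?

1001001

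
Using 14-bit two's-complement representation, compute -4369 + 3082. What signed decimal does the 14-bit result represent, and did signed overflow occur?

-1287; no overflow

-4369 → 10111011101111
3082 → 00110000001010
  10111011101111
+ 00110000001010
= 11101011111001
Result 11101011111001: MSB = 1 → 15097 − 16384 = -1287.
Addends have opposite signs, so signed overflow cannot occur.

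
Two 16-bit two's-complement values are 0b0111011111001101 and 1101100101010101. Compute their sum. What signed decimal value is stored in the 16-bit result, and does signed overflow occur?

0b0111011111001101 → 0111011111001101 = 30669 (signed)
1101100101010101 = -9899 (signed)
  0111011111001101
+ 1101100101010101
= 0101000100100010  (discard carry-out 1)
Result 0101000100100010: MSB = 0 → value 20770.
Addends have opposite signs, so signed overflow cannot occur.

20770; no overflow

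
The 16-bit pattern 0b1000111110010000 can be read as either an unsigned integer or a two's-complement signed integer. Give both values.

unsigned = 36752, signed = -28784

Unsigned: 1000111110010000 = 36752.
Signed: MSB=1 → 36752 − 65536 = -28784.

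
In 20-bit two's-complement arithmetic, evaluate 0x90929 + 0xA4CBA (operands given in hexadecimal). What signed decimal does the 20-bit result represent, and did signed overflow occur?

218595; overflow

0x90929 = 10010000100100101001 = -456407 (signed)
0xA4CBA = 10100100110010111010 = -373574 (signed)
  10010000100100101001
+ 10100100110010111010
= 00110101010111100011  (discard carry-out 1)
Result 00110101010111100011: MSB = 0 → value 218595.
Both addends are negative but the stored result is non-negative: signed overflow. The true value -456407 + (-373574) = -829981 lies outside [-524288, 524287].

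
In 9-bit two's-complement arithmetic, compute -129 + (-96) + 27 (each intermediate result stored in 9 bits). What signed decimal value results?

-129 + (-96) = -225 (100011111)
-225 + 27 = -198 (100111010)

-198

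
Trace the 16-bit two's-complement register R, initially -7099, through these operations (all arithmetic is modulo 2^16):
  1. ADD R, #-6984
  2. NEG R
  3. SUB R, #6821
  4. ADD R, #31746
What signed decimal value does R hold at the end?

-26528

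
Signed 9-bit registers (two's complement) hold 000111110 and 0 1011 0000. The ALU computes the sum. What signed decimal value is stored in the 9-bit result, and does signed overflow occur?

238; no overflow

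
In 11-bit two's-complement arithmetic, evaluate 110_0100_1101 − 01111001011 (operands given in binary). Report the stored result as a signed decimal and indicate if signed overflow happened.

110_0100_1101 → 11001001101 = -435 (signed)
01111001011 = 971 (signed)
Subtract via negate-and-add: invert 01111001011 + 1 = 10000110101 (i.e. -971).
  11001001101
+ 10000110101
= 01010000010  (discard carry-out 1)
Result 01010000010: MSB = 0 → value 642.
Both addends (after negating the subtrahend) are negative but the stored result is non-negative: signed overflow. The true value -435 − 971 = -1406 lies outside [-1024, 1023].

642; overflow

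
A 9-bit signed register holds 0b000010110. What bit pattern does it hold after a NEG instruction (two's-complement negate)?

111101010

Invert: 111101001. Add 1: 111101010.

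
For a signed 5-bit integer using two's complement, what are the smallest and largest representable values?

Minimum: −2^4 = -16.
Maximum: 2^4 − 1 = 15.

min = -16, max = 15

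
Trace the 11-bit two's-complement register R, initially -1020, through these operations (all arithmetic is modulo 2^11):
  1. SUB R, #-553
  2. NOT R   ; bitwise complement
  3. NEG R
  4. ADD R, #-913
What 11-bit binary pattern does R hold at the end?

Start: R = -1020 = 10000000100.
R = -1020 − (-553) = -467 = 11000101101
R = NOT 11000101101 = 00111010010 = 466
R = −(466) = -466 = 11000101110
R = -466 + (-913) = -1379; wraps to 669 = 01010011101

01010011101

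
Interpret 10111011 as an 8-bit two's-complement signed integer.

-69

MSB is 1, so the value is negative.
Unsigned reading: 187. Subtract 2^8 = 256: 187 − 256 = -69.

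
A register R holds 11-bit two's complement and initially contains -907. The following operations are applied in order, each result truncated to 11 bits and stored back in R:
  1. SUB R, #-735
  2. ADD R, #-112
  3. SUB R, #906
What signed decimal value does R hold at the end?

Start: R = -907 = 10001110101.
R = -907 − (-735) = -172 = 11101010100
R = -172 + (-112) = -284 = 11011100100
R = -284 − 906 = -1190; wraps to 858 = 01101011010

858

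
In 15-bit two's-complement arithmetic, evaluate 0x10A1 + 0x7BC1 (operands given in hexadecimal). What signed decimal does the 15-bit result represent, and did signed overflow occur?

3170; no overflow

0x10A1 = 001000010100001 = 4257 (signed)
0x7BC1 = 111101111000001 = -1087 (signed)
  001000010100001
+ 111101111000001
= 000110001100010  (discard carry-out 1)
Result 000110001100010: MSB = 0 → value 3170.
Addends have opposite signs, so signed overflow cannot occur.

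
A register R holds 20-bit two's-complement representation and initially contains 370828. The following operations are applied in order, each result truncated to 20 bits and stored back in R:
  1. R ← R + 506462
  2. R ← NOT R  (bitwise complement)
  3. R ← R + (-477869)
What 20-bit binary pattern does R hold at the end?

Start: R = 370828 = 01011010100010001100.
R = 370828 + 506462 = 877290; wraps to -171286 = 11010110001011101010
R = NOT 11010110001011101010 = 00101001110100010101 = 171285
R = 171285 + (-477869) = -306584 = 10110101001001101000

10110101001001101000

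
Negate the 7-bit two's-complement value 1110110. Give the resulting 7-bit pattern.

Invert: 0001001. Add 1: 0001010.

0001010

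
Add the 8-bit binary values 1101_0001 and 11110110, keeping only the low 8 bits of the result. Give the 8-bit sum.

  11010001
+ 11110110
= 11000111  (discard carry-out 1)

11000111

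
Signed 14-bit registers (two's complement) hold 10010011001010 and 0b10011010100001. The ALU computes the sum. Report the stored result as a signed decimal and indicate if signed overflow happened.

2923; overflow

10010011001010 = -6966 (signed)
0b10011010100001 → 10011010100001 = -6495 (signed)
  10010011001010
+ 10011010100001
= 00101101101011  (discard carry-out 1)
Result 00101101101011: MSB = 0 → value 2923.
Both addends are negative but the stored result is non-negative: signed overflow. The true value -6966 + (-6495) = -13461 lies outside [-8192, 8191].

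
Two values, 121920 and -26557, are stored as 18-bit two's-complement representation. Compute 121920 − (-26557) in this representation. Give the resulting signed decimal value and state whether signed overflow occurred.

-113667; overflow

121920 → 011101110001000000
-26557 → 111001100001000011
Subtract via negate-and-add: invert 111001100001000011 + 1 = 000110011110111101 (i.e. 26557).
  011101110001000000
+ 000110011110111101
= 100100001111111101
Result 100100001111111101: MSB = 1 → 148477 − 262144 = -113667.
Both addends (after negating the subtrahend) are non-negative but the stored result is negative: signed overflow. The true value 121920 − (-26557) = 148477 lies outside [-131072, 131071].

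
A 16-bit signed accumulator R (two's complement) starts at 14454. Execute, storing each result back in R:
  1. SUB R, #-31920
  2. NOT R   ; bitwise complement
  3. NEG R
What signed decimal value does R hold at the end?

-19161

Start: R = 14454 = 0011100001110110.
R = 14454 − (-31920) = 46374; wraps to -19162 = 1011010100100110
R = NOT 1011010100100110 = 0100101011011001 = 19161
R = −(19161) = -19161 = 1011010100100111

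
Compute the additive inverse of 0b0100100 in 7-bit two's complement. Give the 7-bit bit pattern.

Invert: 1011011. Add 1: 1011100.
Check: 0100100 = 36, 1011100 = -36.

1011100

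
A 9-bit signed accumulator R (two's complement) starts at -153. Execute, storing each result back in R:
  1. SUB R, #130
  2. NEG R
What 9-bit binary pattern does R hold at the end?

Start: R = -153 = 101100111.
R = -153 − 130 = -283; wraps to 229 = 011100101
R = −(229) = -229 = 100011011

100011011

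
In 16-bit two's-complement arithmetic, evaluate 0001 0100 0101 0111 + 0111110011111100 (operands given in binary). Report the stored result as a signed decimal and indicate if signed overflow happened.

-28333; overflow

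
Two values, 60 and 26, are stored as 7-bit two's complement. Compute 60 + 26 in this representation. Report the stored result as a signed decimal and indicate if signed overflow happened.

-42; overflow

60 → 0111100
26 → 0011010
  0111100
+ 0011010
= 1010110
Result 1010110: MSB = 1 → 86 − 128 = -42.
Both addends are non-negative but the stored result is negative: signed overflow. The true value 60 + 26 = 86 lies outside [-64, 63].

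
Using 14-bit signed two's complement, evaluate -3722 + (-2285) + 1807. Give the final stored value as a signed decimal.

-3722 + (-2285) = -6007 (10100010001001)
-6007 + 1807 = -4200 (10111110011000)

-4200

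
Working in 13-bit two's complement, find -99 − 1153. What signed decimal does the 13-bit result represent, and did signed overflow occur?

-1252; no overflow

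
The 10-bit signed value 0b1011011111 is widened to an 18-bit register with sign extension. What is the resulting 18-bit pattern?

MSB of 1011011111 is 1; replicate it into the new high bits.
11111111|1011011111 → 111111111011011111 (still -289).

111111111011011111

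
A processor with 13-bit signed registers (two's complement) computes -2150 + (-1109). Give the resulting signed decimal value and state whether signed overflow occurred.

-3259; no overflow

-2150 → 1011110011010
-1109 → 1101110101011
  1011110011010
+ 1101110101011
= 1001101000101  (discard carry-out 1)
Result 1001101000101: MSB = 1 → 4933 − 8192 = -3259.
Both addends are negative and so is the stored result: no signed overflow.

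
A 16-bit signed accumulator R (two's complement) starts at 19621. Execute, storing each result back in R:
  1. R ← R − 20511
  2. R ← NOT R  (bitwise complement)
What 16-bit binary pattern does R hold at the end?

Start: R = 19621 = 0100110010100101.
R = 19621 − 20511 = -890 = 1111110010000110
R = NOT 1111110010000110 = 0000001101111001 = 889

0000001101111001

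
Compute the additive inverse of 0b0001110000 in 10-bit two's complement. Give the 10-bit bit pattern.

1110010000

Invert: 1110001111. Add 1: 1110010000.
Check: 0001110000 = 112, 1110010000 = -112.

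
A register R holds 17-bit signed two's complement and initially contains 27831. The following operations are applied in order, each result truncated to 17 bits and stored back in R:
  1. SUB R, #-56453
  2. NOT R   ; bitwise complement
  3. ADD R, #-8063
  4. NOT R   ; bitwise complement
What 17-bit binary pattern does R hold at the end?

Start: R = 27831 = 00110110010110111.
R = 27831 − (-56453) = 84284; wraps to -46788 = 10100100100111100
R = NOT 10100100100111100 = 01011011011000011 = 46787
R = 46787 + (-8063) = 38724 = 01001011101000100
R = NOT 01001011101000100 = 10110100010111011 = -38725

10110100010111011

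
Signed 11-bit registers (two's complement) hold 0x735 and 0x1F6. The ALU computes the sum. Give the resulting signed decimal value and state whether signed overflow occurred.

0x735 = 11100110101 = -203 (signed)
0x1F6 = 00111110110 = 502 (signed)
  11100110101
+ 00111110110
= 00100101011  (discard carry-out 1)
Result 00100101011: MSB = 0 → value 299.
Addends have opposite signs, so signed overflow cannot occur.

299; no overflow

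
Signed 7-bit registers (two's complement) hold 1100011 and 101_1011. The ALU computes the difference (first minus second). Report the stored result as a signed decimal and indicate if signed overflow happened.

1100011 = -29 (signed)
101_1011 → 1011011 = -37 (signed)
Subtract via negate-and-add: invert 1011011 + 1 = 0100101 (i.e. 37).
  1100011
+ 0100101
= 0001000  (discard carry-out 1)
Result 0001000: MSB = 0 → value 8.
Addends (after negating the subtrahend) have opposite signs, so signed overflow cannot occur.

8; no overflow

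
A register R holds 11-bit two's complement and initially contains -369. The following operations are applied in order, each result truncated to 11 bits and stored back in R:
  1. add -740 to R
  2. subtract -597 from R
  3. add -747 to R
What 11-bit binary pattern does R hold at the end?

01100010101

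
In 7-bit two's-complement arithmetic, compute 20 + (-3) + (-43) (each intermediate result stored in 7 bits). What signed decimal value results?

-26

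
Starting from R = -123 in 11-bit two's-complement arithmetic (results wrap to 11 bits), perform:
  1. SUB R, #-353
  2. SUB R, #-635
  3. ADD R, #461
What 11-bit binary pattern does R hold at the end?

Start: R = -123 = 11110000101.
R = -123 − (-353) = 230 = 00011100110
R = 230 − (-635) = 865 = 01101100001
R = 865 + 461 = 1326; wraps to -722 = 10100101110

10100101110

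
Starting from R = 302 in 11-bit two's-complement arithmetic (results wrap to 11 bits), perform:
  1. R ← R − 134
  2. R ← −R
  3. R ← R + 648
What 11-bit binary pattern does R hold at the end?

Start: R = 302 = 00100101110.
R = 302 − 134 = 168 = 00010101000
R = −(168) = -168 = 11101011000
R = -168 + 648 = 480 = 00111100000

00111100000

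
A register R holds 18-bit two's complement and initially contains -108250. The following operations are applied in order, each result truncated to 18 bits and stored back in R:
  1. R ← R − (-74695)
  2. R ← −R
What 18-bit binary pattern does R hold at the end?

001000001100010011

Start: R = -108250 = 100101100100100110.
R = -108250 − (-74695) = -33555 = 110111110011101101
R = −(-33555) = 33555 = 001000001100010011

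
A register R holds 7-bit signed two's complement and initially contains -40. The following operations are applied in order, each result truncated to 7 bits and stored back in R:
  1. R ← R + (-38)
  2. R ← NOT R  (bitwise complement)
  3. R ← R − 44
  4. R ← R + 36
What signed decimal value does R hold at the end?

-59

Start: R = -40 = 1011000.
R = -40 + (-38) = -78; wraps to 50 = 0110010
R = NOT 0110010 = 1001101 = -51
R = -51 − 44 = -95; wraps to 33 = 0100001
R = 33 + 36 = 69; wraps to -59 = 1000101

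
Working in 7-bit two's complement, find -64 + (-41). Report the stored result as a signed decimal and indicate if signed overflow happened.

-64 → 1000000
-41 → 1010111
  1000000
+ 1010111
= 0010111  (discard carry-out 1)
Result 0010111: MSB = 0 → value 23.
Both addends are negative but the stored result is non-negative: signed overflow. The true value -64 + (-41) = -105 lies outside [-64, 63].

23; overflow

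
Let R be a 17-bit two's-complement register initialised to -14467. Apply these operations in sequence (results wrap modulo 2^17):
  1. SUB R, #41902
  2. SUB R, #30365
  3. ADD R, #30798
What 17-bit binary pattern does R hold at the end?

10010010110000000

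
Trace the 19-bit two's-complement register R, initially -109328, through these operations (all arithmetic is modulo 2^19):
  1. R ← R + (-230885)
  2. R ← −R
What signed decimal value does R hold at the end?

-184075

Start: R = -109328 = 1100101010011110000.
R = -109328 + (-230885) = -340213; wraps to 184075 = 0101100111100001011
R = −(184075) = -184075 = 1010011000011110101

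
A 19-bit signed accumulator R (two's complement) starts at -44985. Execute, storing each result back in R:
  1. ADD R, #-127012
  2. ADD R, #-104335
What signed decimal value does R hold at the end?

Start: R = -44985 = 1110101000001000111.
R = -44985 + (-127012) = -171997 = 1010110000000100011
R = -171997 + (-104335) = -276332; wraps to 247956 = 0111100100010010100

247956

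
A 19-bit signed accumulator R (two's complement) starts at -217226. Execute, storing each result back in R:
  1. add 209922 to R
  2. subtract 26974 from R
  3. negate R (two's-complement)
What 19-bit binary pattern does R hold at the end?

0001000010111100110

Start: R = -217226 = 1001010111101110110.
R = -217226 + 209922 = -7304 = 1111110001101111000
R = -7304 − 26974 = -34278 = 1110111101000011010
R = −(-34278) = 34278 = 0001000010111100110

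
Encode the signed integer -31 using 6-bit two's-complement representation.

|-31| = 31 = 011111 in 6 bits.
Invert the bits: 100000. Add 1: 100001.

100001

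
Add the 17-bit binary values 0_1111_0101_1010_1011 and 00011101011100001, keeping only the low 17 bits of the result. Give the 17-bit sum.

10011000010001100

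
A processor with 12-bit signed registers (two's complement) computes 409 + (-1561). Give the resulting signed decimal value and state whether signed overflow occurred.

409 → 000110011001
-1561 → 100111100111
  000110011001
+ 100111100111
= 101110000000
Result 101110000000: MSB = 1 → 2944 − 4096 = -1152.
Addends have opposite signs, so signed overflow cannot occur.

-1152; no overflow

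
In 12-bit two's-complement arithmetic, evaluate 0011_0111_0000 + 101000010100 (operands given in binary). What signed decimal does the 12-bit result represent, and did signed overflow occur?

-636; no overflow

0011_0111_0000 → 001101110000 = 880 (signed)
101000010100 = -1516 (signed)
  001101110000
+ 101000010100
= 110110000100
Result 110110000100: MSB = 1 → 3460 − 4096 = -636.
Addends have opposite signs, so signed overflow cannot occur.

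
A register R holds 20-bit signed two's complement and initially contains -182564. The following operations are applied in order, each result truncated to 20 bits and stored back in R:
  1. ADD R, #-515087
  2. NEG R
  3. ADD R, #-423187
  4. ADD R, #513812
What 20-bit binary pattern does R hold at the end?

11000000011100110100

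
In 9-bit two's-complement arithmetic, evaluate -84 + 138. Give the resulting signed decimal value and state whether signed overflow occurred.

-84 → 110101100
138 → 010001010
  110101100
+ 010001010
= 000110110  (discard carry-out 1)
Result 000110110: MSB = 0 → value 54.
Addends have opposite signs, so signed overflow cannot occur.

54; no overflow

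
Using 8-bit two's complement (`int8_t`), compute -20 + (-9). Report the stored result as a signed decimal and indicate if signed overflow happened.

-20 → 11101100
-9 → 11110111
  11101100
+ 11110111
= 11100011  (discard carry-out 1)
Result 11100011: MSB = 1 → 227 − 256 = -29.
Both addends are negative and so is the stored result: no signed overflow.

-29; no overflow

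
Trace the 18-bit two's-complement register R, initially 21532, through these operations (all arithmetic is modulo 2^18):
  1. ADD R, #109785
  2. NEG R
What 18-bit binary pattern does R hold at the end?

Start: R = 21532 = 000101010000011100.
R = 21532 + 109785 = 131317; wraps to -130827 = 100000000011110101
R = −(-130827) = 130827 = 011111111100001011

011111111100001011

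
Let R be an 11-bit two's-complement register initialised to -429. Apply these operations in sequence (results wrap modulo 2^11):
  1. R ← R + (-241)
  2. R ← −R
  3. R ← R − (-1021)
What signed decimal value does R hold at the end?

-357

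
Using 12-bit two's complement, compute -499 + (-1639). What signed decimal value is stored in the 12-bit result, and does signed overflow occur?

1958; overflow

-499 → 111000001101
-1639 → 100110011001
  111000001101
+ 100110011001
= 011110100110  (discard carry-out 1)
Result 011110100110: MSB = 0 → value 1958.
Both addends are negative but the stored result is non-negative: signed overflow. The true value -499 + (-1639) = -2138 lies outside [-2048, 2047].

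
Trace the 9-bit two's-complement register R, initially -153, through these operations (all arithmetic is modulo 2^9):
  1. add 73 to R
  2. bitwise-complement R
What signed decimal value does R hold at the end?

Start: R = -153 = 101100111.
R = -153 + 73 = -80 = 110110000
R = NOT 110110000 = 001001111 = 79

79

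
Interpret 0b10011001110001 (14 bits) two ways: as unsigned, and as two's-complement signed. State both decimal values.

unsigned = 9841, signed = -6543

Unsigned: 10011001110001 = 9841.
Signed: MSB=1 → 9841 − 16384 = -6543.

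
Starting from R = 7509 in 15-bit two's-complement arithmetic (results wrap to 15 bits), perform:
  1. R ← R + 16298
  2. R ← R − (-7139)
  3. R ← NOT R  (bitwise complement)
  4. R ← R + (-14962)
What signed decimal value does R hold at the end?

Start: R = 7509 = 001110101010101.
R = 7509 + 16298 = 23807; wraps to -8961 = 101110011111111
R = -8961 − (-7139) = -1822 = 111100011100010
R = NOT 111100011100010 = 000011100011101 = 1821
R = 1821 + (-14962) = -13141 = 100110010101011

-13141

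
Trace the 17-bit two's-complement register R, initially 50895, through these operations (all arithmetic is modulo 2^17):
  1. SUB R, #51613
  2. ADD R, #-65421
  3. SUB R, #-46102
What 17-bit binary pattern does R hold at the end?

Start: R = 50895 = 01100011011001111.
R = 50895 − 51613 = -718 = 11111110100110010
R = -718 + (-65421) = -66139; wraps to 64933 = 01111110110100101
R = 64933 − (-46102) = 111035; wraps to -20037 = 11011000110111011

11011000110111011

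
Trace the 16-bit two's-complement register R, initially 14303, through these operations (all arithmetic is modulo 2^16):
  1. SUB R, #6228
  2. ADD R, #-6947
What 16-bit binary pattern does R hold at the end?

0000010001101000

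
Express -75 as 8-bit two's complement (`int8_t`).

|-75| = 75 = 01001011 in 8 bits.
Invert the bits: 10110100. Add 1: 10110101.
Check: 10110101 reads as 181 − 256 = -75.

10110101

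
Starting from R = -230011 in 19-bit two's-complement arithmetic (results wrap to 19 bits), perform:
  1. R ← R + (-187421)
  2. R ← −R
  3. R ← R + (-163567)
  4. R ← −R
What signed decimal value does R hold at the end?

-253865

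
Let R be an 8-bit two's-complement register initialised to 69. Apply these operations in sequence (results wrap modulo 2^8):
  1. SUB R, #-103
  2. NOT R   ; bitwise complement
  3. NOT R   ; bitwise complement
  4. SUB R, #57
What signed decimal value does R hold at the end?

115

Start: R = 69 = 01000101.
R = 69 − (-103) = 172; wraps to -84 = 10101100
R = NOT 10101100 = 01010011 = 83
R = NOT 01010011 = 10101100 = -84
R = -84 − 57 = -141; wraps to 115 = 01110011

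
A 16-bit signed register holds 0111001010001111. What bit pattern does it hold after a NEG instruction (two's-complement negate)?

Invert: 1000110101110000. Add 1: 1000110101110001.

1000110101110001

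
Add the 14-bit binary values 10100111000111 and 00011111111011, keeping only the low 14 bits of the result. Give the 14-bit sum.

11000111000010

  10100111000111
+ 00011111111011
= 11000111000010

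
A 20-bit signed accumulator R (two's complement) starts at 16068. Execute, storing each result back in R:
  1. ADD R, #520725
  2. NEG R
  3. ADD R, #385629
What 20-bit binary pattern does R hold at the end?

11011011000110000100

Start: R = 16068 = 00000011111011000100.
R = 16068 + 520725 = 536793; wraps to -511783 = 10000011000011011001
R = −(-511783) = 511783 = 01111100111100100111
R = 511783 + 385629 = 897412; wraps to -151164 = 11011011000110000100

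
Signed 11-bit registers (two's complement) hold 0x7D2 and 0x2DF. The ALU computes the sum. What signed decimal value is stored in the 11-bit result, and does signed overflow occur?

689; no overflow

0x7D2 = 11111010010 = -46 (signed)
0x2DF = 01011011111 = 735 (signed)
  11111010010
+ 01011011111
= 01010110001  (discard carry-out 1)
Result 01010110001: MSB = 0 → value 689.
Addends have opposite signs, so signed overflow cannot occur.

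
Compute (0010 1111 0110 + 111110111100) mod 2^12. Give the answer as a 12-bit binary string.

001010110010

  001011110110
+ 111110111100
= 001010110010  (discard carry-out 1)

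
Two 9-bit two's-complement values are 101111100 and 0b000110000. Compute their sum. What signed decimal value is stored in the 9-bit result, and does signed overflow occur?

101111100 = -132 (signed)
0b000110000 → 000110000 = 48 (signed)
  101111100
+ 000110000
= 110101100
Result 110101100: MSB = 1 → 428 − 512 = -84.
Addends have opposite signs, so signed overflow cannot occur.

-84; no overflow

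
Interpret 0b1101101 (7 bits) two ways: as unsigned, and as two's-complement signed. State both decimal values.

unsigned = 109, signed = -19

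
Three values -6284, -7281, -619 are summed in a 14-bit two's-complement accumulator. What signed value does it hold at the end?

-6284 + (-7281) = -13565 → wraps to 2819 (00101100000011)
2819 + (-619) = 2200 (00100010011000)

2200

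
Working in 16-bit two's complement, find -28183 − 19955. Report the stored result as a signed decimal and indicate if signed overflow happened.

17398; overflow

-28183 → 1001000111101001
19955 → 0100110111110011
Subtract via negate-and-add: invert 0100110111110011 + 1 = 1011001000001101 (i.e. -19955).
  1001000111101001
+ 1011001000001101
= 0100001111110110  (discard carry-out 1)
Result 0100001111110110: MSB = 0 → value 17398.
Both addends (after negating the subtrahend) are negative but the stored result is non-negative: signed overflow. The true value -28183 − 19955 = -48138 lies outside [-32768, 32767].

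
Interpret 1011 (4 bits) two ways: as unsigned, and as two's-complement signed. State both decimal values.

Unsigned: 1011 = 11.
Signed: MSB=1 → 11 − 16 = -5.

unsigned = 11, signed = -5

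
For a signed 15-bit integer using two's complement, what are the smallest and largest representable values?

min = -16384, max = 16383

Minimum: −2^14 = -16384.
Maximum: 2^14 − 1 = 16383.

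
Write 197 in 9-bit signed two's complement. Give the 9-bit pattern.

011000101

197 is non-negative, so write it directly in 9 bits: 011000101.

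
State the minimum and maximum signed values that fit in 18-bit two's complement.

min = -131072, max = 131071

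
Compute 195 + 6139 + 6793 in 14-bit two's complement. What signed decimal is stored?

-3257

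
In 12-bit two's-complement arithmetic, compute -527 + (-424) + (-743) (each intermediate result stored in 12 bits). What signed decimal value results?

-1694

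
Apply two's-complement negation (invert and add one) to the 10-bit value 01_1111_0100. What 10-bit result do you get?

Invert: 1000001011. Add 1: 1000001100.
Check: 0111110100 = 500, 1000001100 = -500.

1000001100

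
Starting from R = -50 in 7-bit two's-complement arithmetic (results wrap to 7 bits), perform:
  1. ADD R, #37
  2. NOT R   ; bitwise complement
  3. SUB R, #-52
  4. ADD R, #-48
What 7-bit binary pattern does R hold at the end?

0010000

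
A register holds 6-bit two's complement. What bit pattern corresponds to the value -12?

|-12| = 12 = 001100 in 6 bits.
Invert the bits: 110011. Add 1: 110100.

110100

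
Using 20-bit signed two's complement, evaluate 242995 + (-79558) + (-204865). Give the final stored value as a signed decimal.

-41428

242995 + (-79558) = 163437 (00100111111001101101)
163437 + (-204865) = -41428 (11110101111000101100)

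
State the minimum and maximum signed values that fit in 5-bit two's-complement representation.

Minimum: −2^4 = -16.
Maximum: 2^4 − 1 = 15.

min = -16, max = 15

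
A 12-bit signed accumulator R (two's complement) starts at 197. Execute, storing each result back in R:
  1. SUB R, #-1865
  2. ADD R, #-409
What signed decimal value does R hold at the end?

Start: R = 197 = 000011000101.
R = 197 − (-1865) = 2062; wraps to -2034 = 100000001110
R = -2034 + (-409) = -2443; wraps to 1653 = 011001110101

1653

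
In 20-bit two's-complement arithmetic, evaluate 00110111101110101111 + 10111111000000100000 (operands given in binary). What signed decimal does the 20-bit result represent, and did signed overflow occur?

-37937; no overflow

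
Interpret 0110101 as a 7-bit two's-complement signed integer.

MSB is 0, so the value is non-negative: 0110101 = 53.

53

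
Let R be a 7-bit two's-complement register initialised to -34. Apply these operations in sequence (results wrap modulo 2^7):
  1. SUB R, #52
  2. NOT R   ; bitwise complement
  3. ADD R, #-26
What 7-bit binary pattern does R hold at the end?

Start: R = -34 = 1011110.
R = -34 − 52 = -86; wraps to 42 = 0101010
R = NOT 0101010 = 1010101 = -43
R = -43 + (-26) = -69; wraps to 59 = 0111011

0111011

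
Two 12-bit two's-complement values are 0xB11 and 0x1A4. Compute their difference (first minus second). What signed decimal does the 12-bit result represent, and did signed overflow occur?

0xB11 = 101100010001 = -1263 (signed)
0x1A4 = 000110100100 = 420 (signed)
Subtract via negate-and-add: invert 000110100100 + 1 = 111001011100 (i.e. -420).
  101100010001
+ 111001011100
= 100101101101  (discard carry-out 1)
Result 100101101101: MSB = 1 → 2413 − 4096 = -1683.
Both addends (after negating the subtrahend) are negative and so is the stored result: no signed overflow.

-1683; no overflow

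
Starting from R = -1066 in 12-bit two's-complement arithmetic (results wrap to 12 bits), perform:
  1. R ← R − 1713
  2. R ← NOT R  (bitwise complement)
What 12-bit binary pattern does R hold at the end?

101011011010

Start: R = -1066 = 101111010110.
R = -1066 − 1713 = -2779; wraps to 1317 = 010100100101
R = NOT 010100100101 = 101011011010 = -1318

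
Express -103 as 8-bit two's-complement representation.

|-103| = 103 = 01100111 in 8 bits.
Invert the bits: 10011000. Add 1: 10011001.

10011001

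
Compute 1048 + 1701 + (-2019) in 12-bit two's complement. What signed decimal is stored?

730

1048 + 1701 = 2749 → wraps to -1347 (101010111101)
-1347 + (-2019) = -3366 → wraps to 730 (001011011010)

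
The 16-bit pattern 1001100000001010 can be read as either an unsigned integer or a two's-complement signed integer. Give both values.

Unsigned: 1001100000001010 = 38922.
Signed: MSB=1 → 38922 − 65536 = -26614.

unsigned = 38922, signed = -26614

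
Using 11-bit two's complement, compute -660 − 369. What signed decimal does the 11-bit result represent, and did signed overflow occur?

1019; overflow

-660 → 10101101100
369 → 00101110001
Subtract via negate-and-add: invert 00101110001 + 1 = 11010001111 (i.e. -369).
  10101101100
+ 11010001111
= 01111111011  (discard carry-out 1)
Result 01111111011: MSB = 0 → value 1019.
Both addends (after negating the subtrahend) are negative but the stored result is non-negative: signed overflow. The true value -660 − 369 = -1029 lies outside [-1024, 1023].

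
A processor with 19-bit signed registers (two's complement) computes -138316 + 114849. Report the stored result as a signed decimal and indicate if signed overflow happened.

-23467; no overflow

-138316 → 1011110001110110100
114849 → 0011100000010100001
  1011110001110110100
+ 0011100000010100001
= 1111010010001010101
Result 1111010010001010101: MSB = 1 → 500821 − 524288 = -23467.
Addends have opposite signs, so signed overflow cannot occur.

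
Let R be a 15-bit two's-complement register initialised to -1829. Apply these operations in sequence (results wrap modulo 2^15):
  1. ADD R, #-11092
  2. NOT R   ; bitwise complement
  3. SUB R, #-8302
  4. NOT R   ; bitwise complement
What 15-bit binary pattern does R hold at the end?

010110100011001

Start: R = -1829 = 111100011011011.
R = -1829 + (-11092) = -12921 = 100110110000111
R = NOT 100110110000111 = 011001001111000 = 12920
R = 12920 − (-8302) = 21222; wraps to -11546 = 101001011100110
R = NOT 101001011100110 = 010110100011001 = 11545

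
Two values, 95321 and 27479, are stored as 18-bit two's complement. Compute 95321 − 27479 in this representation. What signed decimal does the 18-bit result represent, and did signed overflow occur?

67842; no overflow

95321 → 010111010001011001
27479 → 000110101101010111
Subtract via negate-and-add: invert 000110101101010111 + 1 = 111001010010101001 (i.e. -27479).
  010111010001011001
+ 111001010010101001
= 010000100100000010  (discard carry-out 1)
Result 010000100100000010: MSB = 0 → value 67842.
Addends (after negating the subtrahend) have opposite signs, so signed overflow cannot occur.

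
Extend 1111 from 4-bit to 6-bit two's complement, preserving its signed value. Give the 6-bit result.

MSB of 1111 is 1; replicate it into the new high bits.
11|1111 → 111111 (still -1).

111111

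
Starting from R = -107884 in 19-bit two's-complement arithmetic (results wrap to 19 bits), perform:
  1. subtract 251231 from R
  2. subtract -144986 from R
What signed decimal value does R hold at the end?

Start: R = -107884 = 1100101101010010100.
R = -107884 − 251231 = -359115; wraps to 165173 = 0101000010100110101
R = 165173 − (-144986) = 310159; wraps to -214129 = 1001011101110001111

-214129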